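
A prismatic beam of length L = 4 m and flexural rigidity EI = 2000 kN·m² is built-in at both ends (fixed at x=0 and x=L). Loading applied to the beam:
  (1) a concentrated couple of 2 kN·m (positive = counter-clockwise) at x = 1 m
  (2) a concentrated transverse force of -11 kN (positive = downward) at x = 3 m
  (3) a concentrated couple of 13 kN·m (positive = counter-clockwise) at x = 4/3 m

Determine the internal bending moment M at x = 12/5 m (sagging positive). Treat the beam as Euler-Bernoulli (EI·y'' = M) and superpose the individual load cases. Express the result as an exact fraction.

M(12/5) = -79/16 kN·m

Load 1 — applied couple M₀=2 kN·m at a=1 m (b=L-a=3):
  M_1 = R_Ax - M_A - M₀  [x>a] with R_A=9/16, M_A=-3/8 = (9/16)·(12/5) - (-3/8) - 2 = -11/40 kN·m
Load 2 — point force P=-11 kN at a=3 m (b=L-a=1):
  M_2 = Pb²(3a+b)x/L³ - Pab²/L²  [x≤a] = (-11)·1²·(3·3+1)·(12/5)/4³ - (-11)·3·1²/4² = -33/16 kN·m
Load 3 — applied couple M₀=13 kN·m at a=4/3 m (b=L-a=8/3):
  M_3 = R_Ax - M_A - M₀  [x>a] with R_A=13/3, M_A=0 = (13/3)·(12/5) - 0 - 13 = -13/5 kN·m
Superposition: M = Σ M_i = -79/16 kN·m ≈ -4.937500 kN·m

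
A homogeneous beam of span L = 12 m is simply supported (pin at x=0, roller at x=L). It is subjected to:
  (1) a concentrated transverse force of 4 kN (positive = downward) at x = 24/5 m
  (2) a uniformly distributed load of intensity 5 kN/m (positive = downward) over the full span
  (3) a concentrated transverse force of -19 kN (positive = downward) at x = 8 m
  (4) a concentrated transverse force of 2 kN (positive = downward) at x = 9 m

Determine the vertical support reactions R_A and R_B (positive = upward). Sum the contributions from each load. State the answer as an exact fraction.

R_A = 797/30 kN, R_B = 613/30 kN

Load 1 — point force P=4 kN at a=24/5 m (b=L-a=36/5):
  R_A = Pb/L = 4·(36/5)/12 = 12/5 kN
  R_B = Pa/L = 4·(24/5)/12 = 8/5 kN
Load 2 — uniform load w=5 kN/m over full span:
  R_A = wL/2 = 5·12/2 = 30 kN
  R_B = wL/2 = 5·12/2 = 30 kN
Load 3 — point force P=-19 kN at a=8 m (b=L-a=4):
  R_A = Pb/L = (-19)·4/12 = -19/3 kN
  R_B = Pa/L = (-19)·8/12 = -38/3 kN
Load 4 — point force P=2 kN at a=9 m (b=L-a=3):
  R_A = Pb/L = 2·3/12 = 1/2 kN
  R_B = Pa/L = 2·9/12 = 3/2 kN
Superposition: R_A = 797/30 kN, R_B = 613/30 kN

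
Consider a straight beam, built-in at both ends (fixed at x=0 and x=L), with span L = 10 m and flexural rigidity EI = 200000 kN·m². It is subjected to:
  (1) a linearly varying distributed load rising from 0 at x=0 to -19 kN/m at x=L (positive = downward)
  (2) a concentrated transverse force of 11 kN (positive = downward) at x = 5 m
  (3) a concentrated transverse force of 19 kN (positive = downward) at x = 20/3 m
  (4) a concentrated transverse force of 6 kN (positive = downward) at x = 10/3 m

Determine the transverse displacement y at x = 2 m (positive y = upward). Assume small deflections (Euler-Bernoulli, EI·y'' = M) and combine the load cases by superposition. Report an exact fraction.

Load 1 — triangular load w₀=-19 kN/m (0→w₀ over full span):
  y_1 = -w₀x²(L-x)²(x+2L)/(120LEI) = -(-19)·2²·(10-2)²·(2+2·10)/(120·10·200000) = 209/468750 m
Load 2 — point force P=11 kN at a=5 m (b=L-a=5):
  y_2 = -Pb²x²(3aL-(3a+b)x)/(6L³EI)  [x≤a] = -11·5²·2²·(3·5·10-(3·5+5)·2)/(6·10³·200000) = -121/1200000 m
Load 3 — point force P=19 kN at a=20/3 m (b=L-a=10/3):
  y_3 = -Pb²x²(3aL-(3a+b)x)/(6L³EI)  [x≤a] = -19·(10/3)²·2²·(3·(20/3)·10-(3·(20/3)+(10/3))·2)/(6·10³·200000) = -437/4050000 m
Load 4 — point force P=6 kN at a=10/3 m (b=L-a=20/3):
  y_4 = -Pb²x²(3aL-(3a+b)x)/(6L³EI)  [x≤a] = -6·(20/3)²·2²·(3·(10/3)·10-(3·(10/3)+(20/3))·2)/(6·10³·200000) = -1/16875 m
Superposition: y = Σ y_i = 144077/810000000 m ≈ 0.000178 m

y(2) = 144077/810000000 m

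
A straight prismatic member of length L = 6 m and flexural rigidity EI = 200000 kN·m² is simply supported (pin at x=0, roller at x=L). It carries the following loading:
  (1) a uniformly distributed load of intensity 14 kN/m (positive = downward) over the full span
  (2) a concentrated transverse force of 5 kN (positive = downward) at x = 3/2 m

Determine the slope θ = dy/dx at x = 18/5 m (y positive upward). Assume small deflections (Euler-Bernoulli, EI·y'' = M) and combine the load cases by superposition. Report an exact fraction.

Load 1 — uniform load w=14 kN/m over full span:
  θ_1 = -w(L³-6Lx²+4x³)/(24EI) = -14·(6³-6·6·(18/5)²+4·(18/5)³)/(24·200000) = 2331/12500000 rad
Load 2 — point force P=5 kN at a=3/2 m (b=L-a=9/2):
  θ_2 = -Pa(2L²-6Lx+3x²+a²)/(6LEI)  [x>a] = -5·(3/2)·(2·6²-6·6·(18/5)+3·(18/5)²+(3/2)²)/(6·6·200000) = 549/32000000 rad
Superposition: θ = Σ θ_i = 162909/800000000 rad ≈ 0.000204 rad

θ(18/5) = 162909/800000000 rad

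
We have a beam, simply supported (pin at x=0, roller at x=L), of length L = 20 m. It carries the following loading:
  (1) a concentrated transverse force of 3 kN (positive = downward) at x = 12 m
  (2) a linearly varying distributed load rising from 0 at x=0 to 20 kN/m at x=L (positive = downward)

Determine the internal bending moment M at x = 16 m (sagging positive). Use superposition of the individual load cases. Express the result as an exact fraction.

Load 1 — point force P=3 kN at a=12 m (b=L-a=8):
  M_1 = Pa(L-x)/L  [x>a] = 3·12·(20-16)/20 = 36/5 kN·m
Load 2 — triangular load w₀=20 kN/m (0→w₀ over full span):
  M_2 = w₀Lx/6 - w₀x³/(6L) = 20·20·16/6 - 20·16³/(6·20) = 384 kN·m
Superposition: M = Σ M_i = 1956/5 kN·m ≈ 391.200000 kN·m

M(16) = 1956/5 kN·m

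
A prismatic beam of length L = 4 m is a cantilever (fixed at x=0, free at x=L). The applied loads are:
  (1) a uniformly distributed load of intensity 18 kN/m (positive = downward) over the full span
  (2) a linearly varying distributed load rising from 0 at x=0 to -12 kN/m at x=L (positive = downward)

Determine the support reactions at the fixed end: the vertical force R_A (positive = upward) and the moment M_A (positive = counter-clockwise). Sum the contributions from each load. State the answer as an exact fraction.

R_A = 48 kN, M_A = 80 kN·m

Load 1 — uniform load w=18 kN/m over full span:
  R_A = wL = 18·4 = 72 kN
  M_A = wL²/2 = 18·4²/2 = 144 kN·m
Load 2 — triangular load w₀=-12 kN/m (0→w₀ over full span):
  R_A = w₀L/2 = (-12)·4/2 = -24 kN
  M_A = w₀L²/3 = (-12)·4²/3 = -64 kN·m
Superposition: R_A = 48 kN, M_A = 80 kN·m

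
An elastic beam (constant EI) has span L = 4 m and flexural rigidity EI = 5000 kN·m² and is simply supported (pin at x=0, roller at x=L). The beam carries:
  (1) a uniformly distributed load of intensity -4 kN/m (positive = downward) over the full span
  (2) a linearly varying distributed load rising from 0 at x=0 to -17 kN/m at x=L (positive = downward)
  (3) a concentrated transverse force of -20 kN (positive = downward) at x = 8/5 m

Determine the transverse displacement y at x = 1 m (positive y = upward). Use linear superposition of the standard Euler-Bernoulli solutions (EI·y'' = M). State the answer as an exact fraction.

Load 1 — uniform load w=-4 kN/m over full span:
  y_1 = -wx(L³-2Lx²+x³)/(24EI) = -(-4)·1·(4³-2·4·1²+1³)/(24·5000) = 19/10000 m
Load 2 — triangular load w₀=-17 kN/m (0→w₀ over full span):
  y_2 = -w₀x(7L⁴-10L²x²+3x⁴)/(360LEI) = -(-17)·1·(7·4⁴-10·4²·1²+3·1⁴)/(360·4·5000) = 1853/480000 m
Load 3 — point force P=-20 kN at a=8/5 m (b=L-a=12/5):
  y_3 = -Pbx(L²-b²-x²)/(6LEI)  [x≤a] = -(-20)·(12/5)·1·(4²-(12/5)²-1²)/(6·4·5000) = 231/62500 m
Superposition: y = Σ y_i = 113477/12000000 m ≈ 0.009456 m

y(1) = 113477/12000000 m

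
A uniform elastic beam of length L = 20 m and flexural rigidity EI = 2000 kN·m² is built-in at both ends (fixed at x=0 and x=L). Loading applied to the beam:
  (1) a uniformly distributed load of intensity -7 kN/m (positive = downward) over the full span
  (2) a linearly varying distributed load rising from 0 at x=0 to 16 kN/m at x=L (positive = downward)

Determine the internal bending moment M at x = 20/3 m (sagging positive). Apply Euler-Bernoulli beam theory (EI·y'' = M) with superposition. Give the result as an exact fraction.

Load 1 — uniform load w=-7 kN/m over full span:
  M_1 = wLx/2 - wL²/12 - wx²/2 = (-7)·20·(20/3)/2 - (-7)·20²/12 - (-7)·(20/3)²/2 = -700/9 kN·m
Load 2 — triangular load w₀=16 kN/m (0→w₀ over full span):
  M_2 = 3w₀Lx/20 - w₀L²/30 - w₀x³/(6L) = 3·16·20·(20/3)/20 - 16·20²/30 - 16·(20/3)³/(6·20) = 5440/81 kN·m
Superposition: M = Σ M_i = -860/81 kN·m ≈ -10.617284 kN·m

M(20/3) = -860/81 kN·m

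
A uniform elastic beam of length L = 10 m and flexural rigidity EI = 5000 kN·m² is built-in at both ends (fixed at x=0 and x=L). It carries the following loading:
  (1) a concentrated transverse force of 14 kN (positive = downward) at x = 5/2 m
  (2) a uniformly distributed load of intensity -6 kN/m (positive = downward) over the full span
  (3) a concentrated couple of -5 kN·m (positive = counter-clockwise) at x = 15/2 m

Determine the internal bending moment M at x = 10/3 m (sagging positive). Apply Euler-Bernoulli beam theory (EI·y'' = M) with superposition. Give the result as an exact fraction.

Load 1 — point force P=14 kN at a=5/2 m (b=L-a=15/2):
  M_1 = Pa²(a+3b)(L-x)/L³ - Pa²b/L²  [x>a] = 14·(5/2)²·((5/2)+3·(15/2))·(10-(10/3))/10³ - 14·(5/2)²·(15/2)/10² = 385/48 kN·m
Load 2 — uniform load w=-6 kN/m over full span:
  M_2 = wLx/2 - wL²/12 - wx²/2 = (-6)·10·(10/3)/2 - (-6)·10²/12 - (-6)·(10/3)²/2 = -50/3 kN·m
Load 3 — applied couple M₀=-5 kN·m at a=15/2 m (b=L-a=5/2):
  M_3 = R_Ax - M_A  [x≤a] with R_A=-9/16, M_A=-25/16 = (-9/16)·(10/3) - (-25/16) = -5/16 kN·m
Superposition: M = Σ M_i = -215/24 kN·m ≈ -8.958333 kN·m

M(10/3) = -215/24 kN·m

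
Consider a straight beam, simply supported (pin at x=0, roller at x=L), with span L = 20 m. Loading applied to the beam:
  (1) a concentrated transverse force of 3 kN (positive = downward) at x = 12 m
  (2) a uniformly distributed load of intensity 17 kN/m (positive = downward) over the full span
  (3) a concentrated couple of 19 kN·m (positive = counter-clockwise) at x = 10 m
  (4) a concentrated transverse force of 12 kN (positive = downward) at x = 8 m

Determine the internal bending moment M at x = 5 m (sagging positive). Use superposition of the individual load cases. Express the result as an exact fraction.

M(5) = 2737/4 kN·m

Load 1 — point force P=3 kN at a=12 m (b=L-a=8):
  M_1 = Pbx/L  [x≤a] = 3·8·5/20 = 6 kN·m
Load 2 — uniform load w=17 kN/m over full span:
  M_2 = wx(L-x)/2 = 17·5·(20-5)/2 = 1275/2 kN·m
Load 3 — applied couple M₀=19 kN·m at a=10 m (b=L-a=10):
  M_3 = M₀x/L  [x≤a] = 19·5/20 = 19/4 kN·m
Load 4 — point force P=12 kN at a=8 m (b=L-a=12):
  M_4 = Pbx/L  [x≤a] = 12·12·5/20 = 36 kN·m
Superposition: M = Σ M_i = 2737/4 kN·m ≈ 684.250000 kN·m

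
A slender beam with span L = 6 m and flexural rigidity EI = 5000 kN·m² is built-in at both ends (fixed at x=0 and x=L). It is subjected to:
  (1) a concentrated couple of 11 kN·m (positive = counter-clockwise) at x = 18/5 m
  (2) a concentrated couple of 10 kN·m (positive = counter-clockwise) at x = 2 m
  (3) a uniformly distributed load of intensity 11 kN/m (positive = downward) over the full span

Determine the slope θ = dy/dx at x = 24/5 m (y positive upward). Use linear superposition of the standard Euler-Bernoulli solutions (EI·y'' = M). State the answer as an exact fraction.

θ(24/5) = 5289/1562500 rad

Load 1 — applied couple M₀=11 kN·m at a=18/5 m (b=L-a=12/5):
  θ_1 = (R_Ax²/2 - M_Ax - M₀(x-a))/EI  [x>a] with R_A=66/25, M_A=88/25 = ((66/25)·(24/5)²/2 - (88/25)·(24/5) - 11·((24/5)-(18/5)))/5000 = 99/1562500 rad
Load 2 — applied couple M₀=10 kN·m at a=2 m (b=L-a=4):
  θ_2 = (R_Ax²/2 - M_Ax - M₀(x-a))/EI  [x>a] with R_A=20/9, M_A=0 = ((20/9)·(24/5)²/2 - 0·(24/5) - 10·((24/5)-2))/5000 = -3/6250 rad
Load 3 — uniform load w=11 kN/m over full span:
  θ_3 = -wx(L-x)(L-2x)/(12EI) = -11·(24/5)·(6-(24/5))·(6-2·(24/5))/(12·5000) = 297/78125 rad
Superposition: θ = Σ θ_i = 5289/1562500 rad ≈ 0.003385 rad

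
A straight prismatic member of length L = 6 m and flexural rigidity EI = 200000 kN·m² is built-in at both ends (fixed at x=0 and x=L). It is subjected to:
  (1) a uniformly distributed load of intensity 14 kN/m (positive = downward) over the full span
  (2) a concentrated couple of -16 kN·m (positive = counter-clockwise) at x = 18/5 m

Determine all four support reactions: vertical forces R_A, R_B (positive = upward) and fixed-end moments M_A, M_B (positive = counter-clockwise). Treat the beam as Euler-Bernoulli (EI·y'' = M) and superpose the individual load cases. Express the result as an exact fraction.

Load 1 — uniform load w=14 kN/m over full span:
  R_A = wL/2 = 14·6/2 = 42 kN
  M_A = wL²/12 = 14·6²/12 = 42 kN·m
  R_B = wL/2 = 14·6/2 = 42 kN
  M_B = -wL²/12 = -14·6²/12 = -42 kN·m
Load 2 — applied couple M₀=-16 kN·m at a=18/5 m (b=L-a=12/5):
  R_A = 6M₀ab/L³ = 6·(-16)·(18/5)·(12/5)/6³ = -96/25 kN
  M_A = M₀b(2a-b)/L² = (-16)·(12/5)·(2·(18/5)-(12/5))/6² = -128/25 kN·m
  R_B = -6M₀ab/L³ = -6·(-16)·(18/5)·(12/5)/6³ = 96/25 kN
  M_B = M₀a(2b-a)/L² = (-16)·(18/5)·(2·(12/5)-(18/5))/6² = -48/25 kN·m
Superposition: R_A = 954/25 kN, M_A = 922/25 kN·m, R_B = 1146/25 kN, M_B = -1098/25 kN·m

R_A = 954/25 kN, M_A = 922/25 kN·m, R_B = 1146/25 kN, M_B = -1098/25 kN·m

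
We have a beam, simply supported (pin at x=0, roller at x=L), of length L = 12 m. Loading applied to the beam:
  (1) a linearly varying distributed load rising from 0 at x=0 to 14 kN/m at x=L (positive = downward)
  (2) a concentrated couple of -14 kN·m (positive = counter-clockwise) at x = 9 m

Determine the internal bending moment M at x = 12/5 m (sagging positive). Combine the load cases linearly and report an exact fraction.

Load 1 — triangular load w₀=14 kN/m (0→w₀ over full span):
  M_1 = w₀Lx/6 - w₀x³/(6L) = 14·12·(12/5)/6 - 14·(12/5)³/(6·12) = 8064/125 kN·m
Load 2 — applied couple M₀=-14 kN·m at a=9 m (b=L-a=3):
  M_2 = M₀x/L  [x≤a] = (-14)·(12/5)/12 = -14/5 kN·m
Superposition: M = Σ M_i = 7714/125 kN·m ≈ 61.712000 kN·m

M(12/5) = 7714/125 kN·m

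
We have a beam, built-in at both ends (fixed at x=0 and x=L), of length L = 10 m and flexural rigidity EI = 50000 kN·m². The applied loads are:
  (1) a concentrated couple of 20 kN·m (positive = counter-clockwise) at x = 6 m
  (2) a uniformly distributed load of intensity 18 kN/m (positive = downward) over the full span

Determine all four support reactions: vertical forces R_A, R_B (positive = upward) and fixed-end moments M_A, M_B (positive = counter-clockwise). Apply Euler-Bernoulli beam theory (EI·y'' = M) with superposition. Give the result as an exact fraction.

R_A = 2322/25 kN, M_A = 782/5 kN·m, R_B = 2178/25 kN, M_B = -738/5 kN·m

Load 1 — applied couple M₀=20 kN·m at a=6 m (b=L-a=4):
  R_A = 6M₀ab/L³ = 6·20·6·4/10³ = 72/25 kN
  M_A = M₀b(2a-b)/L² = 20·4·(2·6-4)/10² = 32/5 kN·m
  R_B = -6M₀ab/L³ = -6·20·6·4/10³ = -72/25 kN
  M_B = M₀a(2b-a)/L² = 20·6·(2·4-6)/10² = 12/5 kN·m
Load 2 — uniform load w=18 kN/m over full span:
  R_A = wL/2 = 18·10/2 = 90 kN
  M_A = wL²/12 = 18·10²/12 = 150 kN·m
  R_B = wL/2 = 18·10/2 = 90 kN
  M_B = -wL²/12 = -18·10²/12 = -150 kN·m
Superposition: R_A = 2322/25 kN, M_A = 782/5 kN·m, R_B = 2178/25 kN, M_B = -738/5 kN·m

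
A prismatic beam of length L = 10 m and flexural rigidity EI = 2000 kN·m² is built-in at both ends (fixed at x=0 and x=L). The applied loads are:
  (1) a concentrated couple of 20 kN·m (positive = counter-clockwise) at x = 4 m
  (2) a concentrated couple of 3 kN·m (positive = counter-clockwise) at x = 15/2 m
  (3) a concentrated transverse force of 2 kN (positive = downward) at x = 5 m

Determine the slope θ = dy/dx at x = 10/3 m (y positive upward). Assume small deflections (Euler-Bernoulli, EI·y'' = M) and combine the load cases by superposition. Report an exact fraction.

θ(10/3) = 143/72000 rad

Load 1 — applied couple M₀=20 kN·m at a=4 m (b=L-a=6):
  θ_1 = (R_Ax²/2 - M_Ax)/EI  [x≤a] with R_A=72/25, M_A=12/5 = ((72/25)·(10/3)²/2 - (12/5)·(10/3))/2000 = 1/250 rad
Load 2 — applied couple M₀=3 kN·m at a=15/2 m (b=L-a=5/2):
  θ_2 = (R_Ax²/2 - M_Ax)/EI  [x≤a] with R_A=27/80, M_A=15/16 = ((27/80)·(10/3)²/2 - (15/16)·(10/3))/2000 = -1/1600 rad
Load 3 — point force P=2 kN at a=5 m (b=L-a=5):
  θ_3 = -Pb²x(2aL-(3a+b)x)/(2L³EI)  [x≤a] = -2·5²·(10/3)·(2·5·10-(3·5+5)·(10/3))/(2·10³·2000) = -1/720 rad
Superposition: θ = Σ θ_i = 143/72000 rad ≈ 0.001986 rad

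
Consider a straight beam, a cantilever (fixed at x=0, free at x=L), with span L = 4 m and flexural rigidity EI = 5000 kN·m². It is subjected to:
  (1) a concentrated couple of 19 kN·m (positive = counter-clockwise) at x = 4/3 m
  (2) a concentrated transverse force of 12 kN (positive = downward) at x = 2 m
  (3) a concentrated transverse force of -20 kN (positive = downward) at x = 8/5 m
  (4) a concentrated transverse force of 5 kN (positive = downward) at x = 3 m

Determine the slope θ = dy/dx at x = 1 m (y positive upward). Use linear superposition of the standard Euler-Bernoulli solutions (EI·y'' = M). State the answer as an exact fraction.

θ(1) = 21/10000 rad

Load 1 — applied couple M₀=19 kN·m at a=4/3 m (b=L-a=8/3):
  θ_1 = M₀x/EI  [x≤a] = 19·1/5000 = 19/5000 rad
Load 2 — point force P=12 kN at a=2 m (b=L-a=2):
  θ_2 = -Px(2a-x)/(2EI)  [x≤a] = -12·1·(2·2-1)/(2·5000) = -9/2500 rad
Load 3 — point force P=-20 kN at a=8/5 m (b=L-a=12/5):
  θ_3 = -Px(2a-x)/(2EI)  [x≤a] = -(-20)·1·(2·(8/5)-1)/(2·5000) = 11/2500 rad
Load 4 — point force P=5 kN at a=3 m (b=L-a=1):
  θ_4 = -Px(2a-x)/(2EI)  [x≤a] = -5·1·(2·3-1)/(2·5000) = -1/400 rad
Superposition: θ = Σ θ_i = 21/10000 rad ≈ 0.002100 rad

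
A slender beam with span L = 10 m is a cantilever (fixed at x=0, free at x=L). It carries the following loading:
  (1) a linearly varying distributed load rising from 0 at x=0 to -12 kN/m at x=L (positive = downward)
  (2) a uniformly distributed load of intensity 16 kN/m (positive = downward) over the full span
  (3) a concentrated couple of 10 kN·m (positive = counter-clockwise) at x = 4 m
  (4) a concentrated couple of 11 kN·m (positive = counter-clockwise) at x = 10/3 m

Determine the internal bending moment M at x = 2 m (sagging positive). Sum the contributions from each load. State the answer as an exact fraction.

M(2) = -1047/5 kN·m

Load 1 — triangular load w₀=-12 kN/m (0→w₀ over full span):
  M_1 = w₀Lx/2 - w₀L²/3 - w₀x³/(6L) = (-12)·10·2/2 - (-12)·10²/3 - (-12)·2³/(6·10) = 1408/5 kN·m
Load 2 — uniform load w=16 kN/m over full span:
  M_2 = -w(L-x)²/2 = -16·(10-2)²/2 = -512 kN·m
Load 3 — applied couple M₀=10 kN·m at a=4 m (b=L-a=6):
  M_3 = M₀  [x≤a] = 10 = 10 kN·m
Load 4 — applied couple M₀=11 kN·m at a=10/3 m (b=L-a=20/3):
  M_4 = M₀  [x≤a] = 11 = 11 kN·m
Superposition: M = Σ M_i = -1047/5 kN·m ≈ -209.400000 kN·m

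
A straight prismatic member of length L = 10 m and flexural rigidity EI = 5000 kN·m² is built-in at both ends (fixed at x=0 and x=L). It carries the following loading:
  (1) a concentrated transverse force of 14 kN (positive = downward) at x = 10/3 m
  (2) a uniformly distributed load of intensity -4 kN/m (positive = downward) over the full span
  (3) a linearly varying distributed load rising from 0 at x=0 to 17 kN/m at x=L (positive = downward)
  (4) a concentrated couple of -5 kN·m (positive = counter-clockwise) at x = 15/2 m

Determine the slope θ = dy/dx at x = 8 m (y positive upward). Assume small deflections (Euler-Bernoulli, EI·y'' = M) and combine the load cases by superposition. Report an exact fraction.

θ(8) = 6887/675000 rad

Load 1 — point force P=14 kN at a=10/3 m (b=L-a=20/3):
  θ_1 = Pa²(L-x)(2bL-(3b+a)(L-x))/(2L³EI)  [x>a] = 14·(10/3)²·(10-8)·(2·(20/3)·10-(3·(20/3)+(10/3))·(10-8))/(2·10³·5000) = 91/33750 rad
Load 2 — uniform load w=-4 kN/m over full span:
  θ_2 = -wx(L-x)(L-2x)/(12EI) = -(-4)·8·(10-8)·(10-2·8)/(12·5000) = -4/625 rad
Load 3 — triangular load w₀=17 kN/m (0→w₀ over full span):
  θ_3 = -w₀(2x(L-x)(L-2x)(x+2L)+x²(L-x)²)/(120LEI) = -17·(2·8·(10-8)·(10-2·8)·(8+2·10)+8²·(10-8)²)/(120·10·5000) = 136/9375 rad
Load 4 — applied couple M₀=-5 kN·m at a=15/2 m (b=L-a=5/2):
  θ_4 = (R_Ax²/2 - M_Ax - M₀(x-a))/EI  [x>a] with R_A=-9/16, M_A=-25/16 = ((-9/16)·8²/2 - (-25/16)·8 - (-5)·(8-(15/2)))/5000 = -3/5000 rad
Superposition: θ = Σ θ_i = 6887/675000 rad ≈ 0.010203 rad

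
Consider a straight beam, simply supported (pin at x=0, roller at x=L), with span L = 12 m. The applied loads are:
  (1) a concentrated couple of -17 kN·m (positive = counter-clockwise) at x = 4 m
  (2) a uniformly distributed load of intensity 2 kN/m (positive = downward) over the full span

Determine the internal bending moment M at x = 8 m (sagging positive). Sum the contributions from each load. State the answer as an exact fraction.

M(8) = 113/3 kN·m

Load 1 — applied couple M₀=-17 kN·m at a=4 m (b=L-a=8):
  M_1 = M₀x/L - M₀  [x>a] = (-17)·8/12 - (-17) = 17/3 kN·m
Load 2 — uniform load w=2 kN/m over full span:
  M_2 = wx(L-x)/2 = 2·8·(12-8)/2 = 32 kN·m
Superposition: M = Σ M_i = 113/3 kN·m ≈ 37.666667 kN·m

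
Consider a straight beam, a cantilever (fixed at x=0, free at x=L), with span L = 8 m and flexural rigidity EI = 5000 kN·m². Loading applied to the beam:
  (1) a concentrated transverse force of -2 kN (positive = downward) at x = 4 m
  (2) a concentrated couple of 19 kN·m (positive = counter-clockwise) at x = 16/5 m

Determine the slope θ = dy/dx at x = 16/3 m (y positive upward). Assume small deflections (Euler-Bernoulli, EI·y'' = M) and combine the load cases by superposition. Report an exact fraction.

θ(16/3) = 48/3125 rad

Load 1 — point force P=-2 kN at a=4 m (b=L-a=4):
  θ_1 = -Pa²/(2EI)  [x>a] = -(-2)·4²/(2·5000) = 2/625 rad
Load 2 — applied couple M₀=19 kN·m at a=16/5 m (b=L-a=24/5):
  θ_2 = M₀a/EI  [x>a] = 19·(16/5)/5000 = 38/3125 rad
Superposition: θ = Σ θ_i = 48/3125 rad ≈ 0.015360 rad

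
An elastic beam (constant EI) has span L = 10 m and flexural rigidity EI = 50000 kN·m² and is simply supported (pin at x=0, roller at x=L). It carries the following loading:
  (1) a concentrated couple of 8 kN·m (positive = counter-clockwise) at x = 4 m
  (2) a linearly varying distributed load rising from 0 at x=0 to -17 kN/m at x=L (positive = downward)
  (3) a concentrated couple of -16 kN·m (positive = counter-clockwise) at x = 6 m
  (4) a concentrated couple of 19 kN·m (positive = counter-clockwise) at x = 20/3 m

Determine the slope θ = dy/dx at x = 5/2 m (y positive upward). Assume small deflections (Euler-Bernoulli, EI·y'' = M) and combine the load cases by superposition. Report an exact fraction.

Load 1 — applied couple M₀=8 kN·m at a=4 m (b=L-a=6):
  θ_1 = (M₀x²/(2L)+C₁)/EI  [x≤a] with C₁=M₀(3b²-L²)/(6L)=16/15 = (8·(5/2)²/(2·10)+(16/15))/50000 = 107/1500000 rad
Load 2 — triangular load w₀=-17 kN/m (0→w₀ over full span):
  θ_2 = -w₀(7L⁴-30L²x²+15x⁴)/(360LEI) = -(-17)·(7·10⁴-30·10²·(5/2)²+15·(5/2)⁴)/(360·10·50000) = 22559/4608000 rad
Load 3 — applied couple M₀=-16 kN·m at a=6 m (b=L-a=4):
  θ_3 = (M₀x²/(2L)+C₁)/EI  [x≤a] with C₁=M₀(3b²-L²)/(6L)=208/15 = ((-16)·(5/2)²/(2·10)+(208/15))/50000 = 133/750000 rad
Load 4 — applied couple M₀=19 kN·m at a=20/3 m (b=L-a=10/3):
  θ_4 = (M₀x²/(2L)+C₁)/EI  [x≤a] with C₁=M₀(3b²-L²)/(6L)=-190/9 = (19·(5/2)²/(2·10)+(-190/9))/50000 = -437/1440000 rad
Superposition: θ = Σ θ_i = 2788307/576000000 rad ≈ 0.004841 rad

θ(5/2) = 2788307/576000000 rad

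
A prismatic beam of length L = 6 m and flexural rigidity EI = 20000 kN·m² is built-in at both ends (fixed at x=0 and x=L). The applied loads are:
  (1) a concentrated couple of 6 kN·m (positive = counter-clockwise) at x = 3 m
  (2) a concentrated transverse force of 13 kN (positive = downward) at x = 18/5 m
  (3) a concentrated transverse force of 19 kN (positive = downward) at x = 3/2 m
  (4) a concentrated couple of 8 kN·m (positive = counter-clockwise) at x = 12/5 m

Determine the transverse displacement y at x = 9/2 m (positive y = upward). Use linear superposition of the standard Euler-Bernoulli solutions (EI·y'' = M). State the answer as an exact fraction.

Load 1 — applied couple M₀=6 kN·m at a=3 m (b=L-a=3):
  y_1 = (R_Ax³/6 - M_Ax²/2 - M₀(x-a)²/2)/EI  [x>a] with R_A=3/2, M_A=3/2 = ((3/2)·(9/2)³/6 - (3/2)·(9/2)²/2 - 6·((9/2)-3)²/2)/20000 = 27/640000 m
Load 2 — point force P=13 kN at a=18/5 m (b=L-a=12/5):
  y_2 = -Pa²(L-x)²(3bL-(3b+a)(L-x))/(6L³EI)  [x>a] = -13·(18/5)²·(6-(9/2))²·(3·(12/5)·6-(3·(12/5)+(18/5))·(6-(9/2)))/(6·6³·20000) = -3159/8000000 m
Load 3 — point force P=19 kN at a=3/2 m (b=L-a=9/2):
  y_3 = -Pa²(L-x)²(3bL-(3b+a)(L-x))/(6L³EI)  [x>a] = -19·(3/2)²·(6-(9/2))²·(3·(9/2)·6-(3·(9/2)+(3/2))·(6-(9/2)))/(6·6³·20000) = -2223/10240000 m
Load 4 — applied couple M₀=8 kN·m at a=12/5 m (b=L-a=18/5):
  y_4 = (R_Ax³/6 - M_Ax²/2 - M₀(x-a)²/2)/EI  [x>a] with R_A=48/25, M_A=24/25 = ((48/25)·(9/2)³/6 - (24/25)·(9/2)²/2 - 8·((9/2)-(12/5))²/2)/20000 = 9/100000 m
Superposition: y = Σ y_i = -122823/256000000 m ≈ -0.000480 m

y(9/2) = -122823/256000000 m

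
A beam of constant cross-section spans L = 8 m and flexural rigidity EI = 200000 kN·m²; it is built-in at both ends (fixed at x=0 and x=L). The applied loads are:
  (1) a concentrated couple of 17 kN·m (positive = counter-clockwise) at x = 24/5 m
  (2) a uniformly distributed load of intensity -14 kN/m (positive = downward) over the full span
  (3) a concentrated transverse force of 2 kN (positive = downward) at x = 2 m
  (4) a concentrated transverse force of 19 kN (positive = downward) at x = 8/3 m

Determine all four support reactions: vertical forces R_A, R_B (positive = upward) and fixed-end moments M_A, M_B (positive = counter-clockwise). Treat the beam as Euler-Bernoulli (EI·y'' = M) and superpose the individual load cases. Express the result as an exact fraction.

Load 1 — applied couple M₀=17 kN·m at a=24/5 m (b=L-a=16/5):
  R_A = 6M₀ab/L³ = 6·17·(24/5)·(16/5)/8³ = 153/50 kN
  M_A = M₀b(2a-b)/L² = 17·(16/5)·(2·(24/5)-(16/5))/8² = 136/25 kN·m
  R_B = -6M₀ab/L³ = -6·17·(24/5)·(16/5)/8³ = -153/50 kN
  M_B = M₀a(2b-a)/L² = 17·(24/5)·(2·(16/5)-(24/5))/8² = 51/25 kN·m
Load 2 — uniform load w=-14 kN/m over full span:
  R_A = wL/2 = (-14)·8/2 = -56 kN
  M_A = wL²/12 = (-14)·8²/12 = -224/3 kN·m
  R_B = wL/2 = (-14)·8/2 = -56 kN
  M_B = -wL²/12 = -(-14)·8²/12 = 224/3 kN·m
Load 3 — point force P=2 kN at a=2 m (b=L-a=6):
  R_A = Pb²(3a+b)/L³ = 2·6²·(3·2+6)/8³ = 27/16 kN
  M_A = Pab²/L² = 2·2·6²/8² = 9/4 kN·m
  R_B = Pa²(a+3b)/L³ = 2·2²·(2+3·6)/8³ = 5/16 kN
  M_B = -Pa²b/L² = -2·2²·6/8² = -3/4 kN·m
Load 4 — point force P=19 kN at a=8/3 m (b=L-a=16/3):
  R_A = Pb²(3a+b)/L³ = 19·(16/3)²·(3·(8/3)+(16/3))/8³ = 380/27 kN
  M_A = Pab²/L² = 19·(8/3)·(16/3)²/8² = 608/27 kN·m
  R_B = Pa²(a+3b)/L³ = 19·(8/3)²·((8/3)+3·(16/3))/8³ = 133/27 kN
  M_B = -Pa²b/L² = -19·(8/3)²·(16/3)/8² = -304/27 kN·m
Superposition: R_A = -401527/10800 kN, M_A = -120037/2700 kN·m, R_B = -581273/10800 kN, M_B = 174683/2700 kN·m

R_A = -401527/10800 kN, M_A = -120037/2700 kN·m, R_B = -581273/10800 kN, M_B = 174683/2700 kN·m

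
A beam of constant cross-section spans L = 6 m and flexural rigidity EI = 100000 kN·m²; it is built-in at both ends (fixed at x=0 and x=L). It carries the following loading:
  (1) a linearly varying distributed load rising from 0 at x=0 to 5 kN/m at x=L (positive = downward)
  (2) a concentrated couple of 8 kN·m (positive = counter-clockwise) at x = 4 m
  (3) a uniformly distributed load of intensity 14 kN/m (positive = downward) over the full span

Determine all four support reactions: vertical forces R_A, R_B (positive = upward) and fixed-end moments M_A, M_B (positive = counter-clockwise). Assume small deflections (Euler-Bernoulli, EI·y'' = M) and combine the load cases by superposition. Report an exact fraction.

Load 1 — triangular load w₀=5 kN/m (0→w₀ over full span):
  R_A = 3w₀L/20 = 3·5·6/20 = 9/2 kN
  M_A = w₀L²/30 = 5·6²/30 = 6 kN·m
  R_B = 7w₀L/20 = 7·5·6/20 = 21/2 kN
  M_B = -w₀L²/20 = -5·6²/20 = -9 kN·m
Load 2 — applied couple M₀=8 kN·m at a=4 m (b=L-a=2):
  R_A = 6M₀ab/L³ = 6·8·4·2/6³ = 16/9 kN
  M_A = M₀b(2a-b)/L² = 8·2·(2·4-2)/6² = 8/3 kN·m
  R_B = -6M₀ab/L³ = -6·8·4·2/6³ = -16/9 kN
  M_B = M₀a(2b-a)/L² = 8·4·(2·2-4)/6² = 0 kN·m
Load 3 — uniform load w=14 kN/m over full span:
  R_A = wL/2 = 14·6/2 = 42 kN
  M_A = wL²/12 = 14·6²/12 = 42 kN·m
  R_B = wL/2 = 14·6/2 = 42 kN
  M_B = -wL²/12 = -14·6²/12 = -42 kN·m
Superposition: R_A = 869/18 kN, M_A = 152/3 kN·m, R_B = 913/18 kN, M_B = -51 kN·m

R_A = 869/18 kN, M_A = 152/3 kN·m, R_B = 913/18 kN, M_B = -51 kN·m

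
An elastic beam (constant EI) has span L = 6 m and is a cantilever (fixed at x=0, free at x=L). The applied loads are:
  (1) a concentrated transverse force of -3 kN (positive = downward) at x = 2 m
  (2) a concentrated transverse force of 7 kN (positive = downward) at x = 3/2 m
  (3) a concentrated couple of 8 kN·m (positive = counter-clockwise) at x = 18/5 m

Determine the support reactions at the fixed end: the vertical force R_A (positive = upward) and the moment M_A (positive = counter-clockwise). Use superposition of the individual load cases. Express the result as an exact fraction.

R_A = 4 kN, M_A = -7/2 kN·m

Load 1 — point force P=-3 kN at a=2 m (b=L-a=4):
  R_A = P = (-3) = -3 kN
  M_A = Pa = (-3)·2 = -6 kN·m
Load 2 — point force P=7 kN at a=3/2 m (b=L-a=9/2):
  R_A = P = 7 kN
  M_A = Pa = 7·(3/2) = 21/2 kN·m
Load 3 — applied couple M₀=8 kN·m at a=18/5 m (b=L-a=12/5):
  R_A = 0 kN
  M_A = -M₀ = -8 kN·m
Superposition: R_A = 4 kN, M_A = -7/2 kN·m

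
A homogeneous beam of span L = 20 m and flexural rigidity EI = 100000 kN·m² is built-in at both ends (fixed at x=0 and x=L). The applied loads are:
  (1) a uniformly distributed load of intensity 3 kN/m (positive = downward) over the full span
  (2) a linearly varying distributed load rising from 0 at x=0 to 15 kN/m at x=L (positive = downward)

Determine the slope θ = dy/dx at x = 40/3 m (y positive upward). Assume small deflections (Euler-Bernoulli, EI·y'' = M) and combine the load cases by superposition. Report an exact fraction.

Load 1 — uniform load w=3 kN/m over full span:
  θ_1 = -wx(L-x)(L-2x)/(12EI) = -3·(40/3)·(20-(40/3))·(20-2·(40/3))/(12·100000) = 1/675 rad
Load 2 — triangular load w₀=15 kN/m (0→w₀ over full span):
  θ_2 = -w₀(2x(L-x)(L-2x)(x+2L)+x²(L-x)²)/(120LEI) = -15·(2·(40/3)·(20-(40/3))·(20-2·(40/3))·((40/3)+2·20)+(40/3)²·(20-(40/3))²)/(120·20·100000) = 7/2025 rad
Superposition: θ = Σ θ_i = 2/405 rad ≈ 0.004938 rad

θ(40/3) = 2/405 rad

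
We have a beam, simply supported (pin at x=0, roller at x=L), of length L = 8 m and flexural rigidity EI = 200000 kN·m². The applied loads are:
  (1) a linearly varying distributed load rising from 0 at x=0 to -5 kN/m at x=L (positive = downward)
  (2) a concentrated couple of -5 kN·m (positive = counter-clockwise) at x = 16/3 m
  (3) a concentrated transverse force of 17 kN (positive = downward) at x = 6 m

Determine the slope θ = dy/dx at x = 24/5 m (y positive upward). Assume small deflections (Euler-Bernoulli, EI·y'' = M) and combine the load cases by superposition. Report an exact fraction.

θ(24/5) = -21361/450000000 rad

Load 1 — triangular load w₀=-5 kN/m (0→w₀ over full span):
  θ_1 = -w₀(7L⁴-30L²x²+15x⁴)/(360LEI) = -(-5)·(7·8⁴-30·8²·(24/5)²+15·(24/5)⁴)/(360·8·200000) = -232/3515625 rad
Load 2 — applied couple M₀=-5 kN·m at a=16/3 m (b=L-a=8/3):
  θ_2 = (M₀x²/(2L)+C₁)/EI  [x≤a] with C₁=M₀(3b²-L²)/(6L)=40/9 = ((-5)·(24/5)²/(2·8)+(40/9))/200000 = -31/2250000 rad
Load 3 — point force P=17 kN at a=6 m (b=L-a=2):
  θ_3 = -Pb(L²-b²-3x²)/(6LEI)  [x≤a] = -17·2·(8²-2²-3·(24/5)²)/(6·8·200000) = 323/10000000 rad
Superposition: θ = Σ θ_i = -21361/450000000 rad ≈ -0.000047 rad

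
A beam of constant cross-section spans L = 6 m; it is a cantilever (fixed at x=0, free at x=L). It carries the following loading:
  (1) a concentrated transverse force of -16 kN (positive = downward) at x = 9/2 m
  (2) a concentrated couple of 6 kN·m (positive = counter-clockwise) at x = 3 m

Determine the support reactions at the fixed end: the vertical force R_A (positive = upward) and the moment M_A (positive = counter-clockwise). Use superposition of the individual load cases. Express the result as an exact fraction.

Load 1 — point force P=-16 kN at a=9/2 m (b=L-a=3/2):
  R_A = P = (-16) = -16 kN
  M_A = Pa = (-16)·(9/2) = -72 kN·m
Load 2 — applied couple M₀=6 kN·m at a=3 m (b=L-a=3):
  R_A = 0 kN
  M_A = -M₀ = -6 kN·m
Superposition: R_A = -16 kN, M_A = -78 kN·m

R_A = -16 kN, M_A = -78 kN·m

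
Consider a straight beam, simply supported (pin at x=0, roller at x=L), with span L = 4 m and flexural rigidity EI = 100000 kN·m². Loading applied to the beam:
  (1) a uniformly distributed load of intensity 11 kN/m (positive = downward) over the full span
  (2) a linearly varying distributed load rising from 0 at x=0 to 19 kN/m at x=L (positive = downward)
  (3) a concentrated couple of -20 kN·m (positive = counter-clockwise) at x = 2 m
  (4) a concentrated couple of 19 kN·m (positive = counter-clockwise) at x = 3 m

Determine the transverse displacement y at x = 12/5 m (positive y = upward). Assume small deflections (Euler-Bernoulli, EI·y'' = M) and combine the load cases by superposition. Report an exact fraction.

y(12/5) = -7622713/9375000000 m

Load 1 — uniform load w=11 kN/m over full span:
  y_1 = -wx(L³-2Lx²+x³)/(24EI) = -11·(12/5)·(4³-2·4·(12/5)²+(12/5)³)/(24·100000) = -682/1953125 m
Load 2 — triangular load w₀=19 kN/m (0→w₀ over full span):
  y_2 = -w₀x(7L⁴-10L²x²+3x⁴)/(360LEI) = -19·(12/5)·(7·4⁴-10·4²·(12/5)²+3·(12/5)⁴)/(360·4·100000) = -44992/146484375 m
Load 3 — applied couple M₀=-20 kN·m at a=2 m (b=L-a=2):
  y_3 = (M₀x³/(6L)-M₀(x-a)²/2+C₁x)/EI  [x>a] with C₁=M₀(3b²-L²)/(6L)=10/3 = ((-20)·(12/5)³/(6·4)-(-20)·((12/5)-2)²/2+(10/3)·(12/5))/100000 = -3/156250 m
Load 4 — applied couple M₀=19 kN·m at a=3 m (b=L-a=1):
  y_4 = (M₀x³/(6L)+C₁x)/EI  [x≤a] with C₁=M₀(3b²-L²)/(6L)=-247/24 = (19·(12/5)³/(6·4)+(-247/24)·(12/5))/100000 = -3439/25000000 m
Superposition: y = Σ y_i = -7622713/9375000000 m ≈ -0.000813 m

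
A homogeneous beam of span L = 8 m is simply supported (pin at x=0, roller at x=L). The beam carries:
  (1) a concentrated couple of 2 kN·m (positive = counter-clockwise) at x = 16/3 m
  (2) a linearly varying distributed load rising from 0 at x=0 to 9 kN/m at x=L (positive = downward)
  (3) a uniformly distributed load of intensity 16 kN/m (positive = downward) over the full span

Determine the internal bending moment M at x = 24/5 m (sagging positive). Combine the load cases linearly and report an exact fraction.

Load 1 — applied couple M₀=2 kN·m at a=16/3 m (b=L-a=8/3):
  M_1 = M₀x/L  [x≤a] = 2·(24/5)/8 = 6/5 kN·m
Load 2 — triangular load w₀=9 kN/m (0→w₀ over full span):
  M_2 = w₀Lx/6 - w₀x³/(6L) = 9·8·(24/5)/6 - 9·(24/5)³/(6·8) = 4608/125 kN·m
Load 3 — uniform load w=16 kN/m over full span:
  M_3 = wx(L-x)/2 = 16·(24/5)·(8-(24/5))/2 = 3072/25 kN·m
Superposition: M = Σ M_i = 20118/125 kN·m ≈ 160.944000 kN·m

M(24/5) = 20118/125 kN·m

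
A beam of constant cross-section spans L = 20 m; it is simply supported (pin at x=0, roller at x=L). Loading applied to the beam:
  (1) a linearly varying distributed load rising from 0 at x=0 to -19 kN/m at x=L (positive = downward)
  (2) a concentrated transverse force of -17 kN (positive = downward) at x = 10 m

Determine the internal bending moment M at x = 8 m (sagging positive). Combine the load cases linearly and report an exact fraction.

M(8) = -2468/5 kN·m

Load 1 — triangular load w₀=-19 kN/m (0→w₀ over full span):
  M_1 = w₀Lx/6 - w₀x³/(6L) = (-19)·20·8/6 - (-19)·8³/(6·20) = -2128/5 kN·m
Load 2 — point force P=-17 kN at a=10 m (b=L-a=10):
  M_2 = Pbx/L  [x≤a] = (-17)·10·8/20 = -68 kN·m
Superposition: M = Σ M_i = -2468/5 kN·m ≈ -493.600000 kN·m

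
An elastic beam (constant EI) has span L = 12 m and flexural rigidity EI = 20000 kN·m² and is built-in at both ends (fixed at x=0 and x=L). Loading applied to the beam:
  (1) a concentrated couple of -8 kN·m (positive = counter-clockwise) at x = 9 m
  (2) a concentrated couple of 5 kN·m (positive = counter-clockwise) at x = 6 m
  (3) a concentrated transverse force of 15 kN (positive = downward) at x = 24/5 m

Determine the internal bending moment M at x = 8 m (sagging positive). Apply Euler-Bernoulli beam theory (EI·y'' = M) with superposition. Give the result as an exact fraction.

M(8) = -91/100 kN·m

Load 1 — applied couple M₀=-8 kN·m at a=9 m (b=L-a=3):
  M_1 = R_Ax - M_A  [x≤a] with R_A=-3/4, M_A=-5/2 = (-3/4)·8 - (-5/2) = -7/2 kN·m
Load 2 — applied couple M₀=5 kN·m at a=6 m (b=L-a=6):
  M_2 = R_Ax - M_A - M₀  [x>a] with R_A=5/8, M_A=5/4 = (5/8)·8 - (5/4) - 5 = -5/4 kN·m
Load 3 — point force P=15 kN at a=24/5 m (b=L-a=36/5):
  M_3 = Pa²(a+3b)(L-x)/L³ - Pa²b/L²  [x>a] = 15·(24/5)²·((24/5)+3·(36/5))·(12-8)/12³ - 15·(24/5)²·(36/5)/12² = 96/25 kN·m
Superposition: M = Σ M_i = -91/100 kN·m ≈ -0.910000 kN·m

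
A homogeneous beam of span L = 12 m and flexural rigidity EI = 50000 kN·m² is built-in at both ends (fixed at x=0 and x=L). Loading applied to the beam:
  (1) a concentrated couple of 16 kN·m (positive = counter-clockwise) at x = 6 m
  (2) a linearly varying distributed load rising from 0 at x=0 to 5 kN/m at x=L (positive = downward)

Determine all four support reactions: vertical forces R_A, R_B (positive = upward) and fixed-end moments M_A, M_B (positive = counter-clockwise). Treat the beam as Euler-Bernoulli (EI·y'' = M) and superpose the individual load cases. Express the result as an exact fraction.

Load 1 — applied couple M₀=16 kN·m at a=6 m (b=L-a=6):
  R_A = 6M₀ab/L³ = 6·16·6·6/12³ = 2 kN
  M_A = M₀b(2a-b)/L² = 16·6·(2·6-6)/12² = 4 kN·m
  R_B = -6M₀ab/L³ = -6·16·6·6/12³ = -2 kN
  M_B = M₀a(2b-a)/L² = 16·6·(2·6-6)/12² = 4 kN·m
Load 2 — triangular load w₀=5 kN/m (0→w₀ over full span):
  R_A = 3w₀L/20 = 3·5·12/20 = 9 kN
  M_A = w₀L²/30 = 5·12²/30 = 24 kN·m
  R_B = 7w₀L/20 = 7·5·12/20 = 21 kN
  M_B = -w₀L²/20 = -5·12²/20 = -36 kN·m
Superposition: R_A = 11 kN, M_A = 28 kN·m, R_B = 19 kN, M_B = -32 kN·m

R_A = 11 kN, M_A = 28 kN·m, R_B = 19 kN, M_B = -32 kN·m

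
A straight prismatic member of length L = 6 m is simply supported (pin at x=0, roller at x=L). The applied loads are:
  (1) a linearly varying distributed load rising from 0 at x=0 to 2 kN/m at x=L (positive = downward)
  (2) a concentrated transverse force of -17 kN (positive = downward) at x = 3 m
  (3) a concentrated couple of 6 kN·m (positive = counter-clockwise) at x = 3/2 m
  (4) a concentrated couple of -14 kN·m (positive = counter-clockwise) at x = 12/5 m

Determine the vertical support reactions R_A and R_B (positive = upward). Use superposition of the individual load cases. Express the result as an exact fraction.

R_A = -47/6 kN, R_B = -19/6 kN

Load 1 — triangular load w₀=2 kN/m (0→w₀ over full span):
  R_A = w₀L/6 = 2·6/6 = 2 kN
  R_B = w₀L/3 = 2·6/3 = 4 kN
Load 2 — point force P=-17 kN at a=3 m (b=L-a=3):
  R_A = Pb/L = (-17)·3/6 = -17/2 kN
  R_B = Pa/L = (-17)·3/6 = -17/2 kN
Load 3 — applied couple M₀=6 kN·m at a=3/2 m (b=L-a=9/2):
  R_A = M₀/L = 6/6 = 1 kN
  R_B = -M₀/L = -6/6 = -1 kN
Load 4 — applied couple M₀=-14 kN·m at a=12/5 m (b=L-a=18/5):
  R_A = M₀/L = (-14)/6 = -7/3 kN
  R_B = -M₀/L = -(-14)/6 = 7/3 kN
Superposition: R_A = -47/6 kN, R_B = -19/6 kN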